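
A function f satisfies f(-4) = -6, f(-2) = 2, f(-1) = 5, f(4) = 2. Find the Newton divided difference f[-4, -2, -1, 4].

-1/30

f[-4,-2] = (2 - (-6)) / (-2 - (-4)) = 4
f[-2,-1] = (5 - 2) / (-1 - (-2)) = 3
f[-1,4] = (2 - 5) / (4 - (-1)) = -3/5
f[-4,-2,-1] = (3 - 4) / (-1 - (-4)) = -1/3
f[-2,-1,4] = (-3/5 - 3) / (4 - (-2)) = -3/5
f[-4,-2,-1,4] = (-3/5 - (-1/3)) / (4 - (-4)) = -1/30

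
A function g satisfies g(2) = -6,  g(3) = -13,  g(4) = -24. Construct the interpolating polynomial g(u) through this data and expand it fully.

Build the Lagrange basis polynomials:
L_0(u) = (u - 3)(u - 4) / [2] = (1/2)u^2 - (7/2)u + 6
L_1(u) = (u - 2)(u - 4) / [-1] = -u^2 + 6u - 8
L_2(u) = (u - 2)(u - 3) / [2] = (1/2)u^2 - (5/2)u + 3
g(u) = (-6)·L_0 + (-13)·L_1 + (-24)·L_2
  (-6)·L_0(u) = -3u^2 + 21u - 36
  (-13)·L_1(u) = 13u^2 - 78u + 104
  (-24)·L_2(u) = -12u^2 + 60u - 72
Adding term by term: -2u^2 + 3u - 4

g(u) = -2u^2 + 3u - 4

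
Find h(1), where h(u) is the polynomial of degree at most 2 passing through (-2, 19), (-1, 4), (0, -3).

Using Newton's divided-difference form:
h[-2,-1] = (4 - 19) / (-1 - (-2)) = -15
h[-1,0] = (-3 - 4) / (0 - (-1)) = -7
h[-2,-1,0] = (-7 - (-15)) / (0 - (-2)) = 4
h(1) = 19 + (-15)·(3) + 4·(3)·(2) = -2

-2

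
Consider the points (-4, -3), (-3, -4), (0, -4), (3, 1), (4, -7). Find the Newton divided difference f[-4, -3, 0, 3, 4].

f[-4,-3] = (-4 - (-3)) / (-3 - (-4)) = -1
f[-3,0] = (-4 - (-4)) / (0 - (-3)) = 0
f[0,3] = (1 - (-4)) / (3 - 0) = 5/3
f[3,4] = (-7 - 1) / (4 - 3) = -8
f[-4,-3,0] = (0 - (-1)) / (0 - (-4)) = 1/4
f[-3,0,3] = (5/3 - 0) / (3 - (-3)) = 5/18
f[0,3,4] = (-8 - 5/3) / (4 - 0) = -29/12
f[-4,-3,0,3] = (5/18 - 1/4) / (3 - (-4)) = 1/252
f[-3,0,3,4] = (-29/12 - 5/18) / (4 - (-3)) = -97/252
f[-4,-3,0,3,4] = (-97/252 - 1/252) / (4 - (-4)) = -7/144

-7/144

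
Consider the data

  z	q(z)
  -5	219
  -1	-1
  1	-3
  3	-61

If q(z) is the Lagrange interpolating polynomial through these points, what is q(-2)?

L_0(-2) = (-1)·(-3)·(-5)/[(-4)·(-6)·(-8)] = 5/64
L_1(-2) = (3)·(-3)·(-5)/[(4)·(-2)·(-4)] = 45/32
L_2(-2) = (3)·(-1)·(-5)/[(6)·(2)·(-2)] = -5/8
L_3(-2) = (3)·(-1)·(-3)/[(8)·(4)·(2)] = 9/64
Sum: 219·(5/64) + (-1)·(45/32) + (-3)·(-5/8) + (-61)·(9/64) = 9

9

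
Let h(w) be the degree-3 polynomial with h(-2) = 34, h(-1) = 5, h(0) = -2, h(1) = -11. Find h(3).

-131

L_0(3) = (4)·(3)·(2)/[(-1)·(-2)·(-3)] = -4
L_1(3) = (5)·(3)·(2)/[(1)·(-1)·(-2)] = 15
L_2(3) = (5)·(4)·(2)/[(2)·(1)·(-1)] = -20
L_3(3) = (5)·(4)·(3)/[(3)·(2)·(1)] = 10
Sum: 34·(-4) + 5·(15) + (-2)·(-20) + (-11)·(10) = -131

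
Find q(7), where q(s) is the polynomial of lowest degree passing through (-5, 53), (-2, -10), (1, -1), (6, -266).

L_0(7) = (9)·(6)·(1)/[(-3)·(-6)·(-11)] = -3/11
L_1(7) = (12)·(6)·(1)/[(3)·(-3)·(-8)] = 1
L_2(7) = (12)·(9)·(1)/[(6)·(3)·(-5)] = -6/5
L_3(7) = (12)·(9)·(6)/[(11)·(8)·(5)] = 81/55
Sum: 53·(-3/11) + (-10)·(1) + (-1)·(-6/5) + (-266)·(81/55) = -415

-415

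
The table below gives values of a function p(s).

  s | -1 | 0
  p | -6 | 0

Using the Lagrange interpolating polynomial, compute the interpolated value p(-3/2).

Evaluate each Lagrange basis at s = -3/2:
L_0(-3/2) = (-3/2)/[(-1)] = 3/2
L_1(-3/2) = (-1/2)/[(1)] = -1/2
Sum: (-6)·(3/2) + 0 = -9

-9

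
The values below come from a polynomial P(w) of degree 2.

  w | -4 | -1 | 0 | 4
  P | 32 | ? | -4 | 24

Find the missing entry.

-1

The 3 known values determine P uniquely (degree ≤ 2).
L_0(-1) = (-1)·(-5)/[(-4)·(-8)] = 5/32
L_1(-1) = (3)·(-5)/[(4)·(-4)] = 15/16
L_2(-1) = (3)·(-1)/[(8)·(4)] = -3/32
Sum: 32·(5/32) + (-4)·(15/16) + 24·(-3/32) = -1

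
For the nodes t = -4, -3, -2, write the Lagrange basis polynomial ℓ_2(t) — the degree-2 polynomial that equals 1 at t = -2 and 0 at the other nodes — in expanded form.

ℓ_2(t) = (t + 4)(t + 3) / [(2)·(1)]
       = (t^2 + 7t + 12) / (2)

ℓ_2(t) = (1/2)t^2 + (7/2)t + 6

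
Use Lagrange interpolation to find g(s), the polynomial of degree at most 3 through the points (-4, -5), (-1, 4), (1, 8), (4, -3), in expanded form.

Build the Lagrange basis polynomials:
L_0(s) = (s + 1)(s - 1)(s - 4) / [-120] = -(1/120)s^3 + (1/30)s^2 + (1/120)s - 1/30
L_1(s) = (s + 4)(s - 1)(s - 4) / [30] = (1/30)s^3 - (1/30)s^2 - (8/15)s + 8/15
L_2(s) = (s + 4)(s + 1)(s - 4) / [-30] = -(1/30)s^3 - (1/30)s^2 + (8/15)s + 8/15
L_3(s) = (s + 4)(s + 1)(s - 1) / [120] = (1/120)s^3 + (1/30)s^2 - (1/120)s - 1/30
g(s) = (-5)·L_0 + 4·L_1 + 8·L_2 + (-3)·L_3
  (-5)·L_0(s) = (1/24)s^3 - (1/6)s^2 - (1/24)s + 1/6
  4·L_1(s) = (2/15)s^3 - (2/15)s^2 - (32/15)s + 32/15
  8·L_2(s) = -(4/15)s^3 - (4/15)s^2 + (64/15)s + 64/15
  (-3)·L_3(s) = -(1/40)s^3 - (1/10)s^2 + (1/40)s + 1/10
Adding term by term: -(7/60)s^3 - (2/3)s^2 + (127/60)s + 20/3

g(s) = -(7/60)s^3 - (2/3)s^2 + (127/60)s + 20/3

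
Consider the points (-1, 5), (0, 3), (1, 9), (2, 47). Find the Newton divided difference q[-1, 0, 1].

q[-1,0] = (3 - 5) / (0 - (-1)) = -2
q[0,1] = (9 - 3) / (1 - 0) = 6
q[-1,0,1] = (6 - (-2)) / (1 - (-1)) = 4

4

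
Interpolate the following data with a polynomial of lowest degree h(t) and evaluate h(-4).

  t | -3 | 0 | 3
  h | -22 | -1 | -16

-37

Using Newton's divided-difference form:
h[-3,0] = (-1 - (-22)) / (0 - (-3)) = 7
h[0,3] = (-16 - (-1)) / (3 - 0) = -5
h[-3,0,3] = (-5 - 7) / (3 - (-3)) = -2
h(-4) = -22 + 7·(-1) + (-2)·(-1)·(-4) = -37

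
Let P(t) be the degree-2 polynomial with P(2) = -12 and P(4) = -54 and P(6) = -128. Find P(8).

-234

Evaluate each Lagrange basis at t = 8:
L_0(8) = (4)·(2)/[(-2)·(-4)] = 1
L_1(8) = (6)·(2)/[(2)·(-2)] = -3
L_2(8) = (6)·(4)/[(4)·(2)] = 3
Sum: (-12)·(1) + (-54)·(-3) + (-128)·(3) = -234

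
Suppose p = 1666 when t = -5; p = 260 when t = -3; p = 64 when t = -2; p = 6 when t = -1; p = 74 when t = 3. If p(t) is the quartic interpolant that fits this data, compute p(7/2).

L_0(7/2) = (13/2)·(11/2)·(9/2)·(1/2)/[(-2)·(-3)·(-4)·(-8)] = 429/1024
L_1(7/2) = (17/2)·(11/2)·(9/2)·(1/2)/[(2)·(-1)·(-2)·(-6)] = -561/128
L_2(7/2) = (17/2)·(13/2)·(9/2)·(1/2)/[(3)·(1)·(-1)·(-5)] = 663/80
L_3(7/2) = (17/2)·(13/2)·(11/2)·(1/2)/[(4)·(2)·(1)·(-4)] = -2431/512
L_4(7/2) = (17/2)·(13/2)·(11/2)·(9/2)/[(8)·(6)·(5)·(4)] = 7293/5120
Sum: 1666·(429/1024) + 260·(-561/128) + 64·(663/80) + 6·(-2431/512) + 74·(7293/5120) = 663/4

663/4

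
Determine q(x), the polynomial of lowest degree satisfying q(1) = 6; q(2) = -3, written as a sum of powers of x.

Build the Lagrange basis polynomials:
L_0(x) = (x - 2) / [-1] = -x + 2
L_1(x) = (x - 1) / [1] = x - 1
q(x) = 6·L_0 + (-3)·L_1
  6·L_0(x) = -6x + 12
  (-3)·L_1(x) = -3x + 3
Adding term by term: -9x + 15

q(x) = -9x + 15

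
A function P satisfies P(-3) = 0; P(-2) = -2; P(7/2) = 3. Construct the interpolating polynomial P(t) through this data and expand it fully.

Build the Lagrange basis polynomials:
L_0(t) = (t + 2)(t - 7/2) / [13/2] = (2/13)t^2 - (3/13)t - 14/13
L_1(t) = (t + 3)(t - 7/2) / [-11/2] = -(2/11)t^2 + (1/11)t + 21/11
L_2(t) = (t + 3)(t + 2) / [143/4] = (4/143)t^2 + (20/143)t + 24/143
P(t) = 0·L_0 + (-2)·L_1 + 3·L_2
  0·L_0(t) = 0
  (-2)·L_1(t) = (4/11)t^2 - (2/11)t - 42/11
  3·L_2(t) = (12/143)t^2 + (60/143)t + 72/143
Adding term by term: (64/143)t^2 + (34/143)t - 474/143

P(t) = (64/143)t^2 + (34/143)t - 474/143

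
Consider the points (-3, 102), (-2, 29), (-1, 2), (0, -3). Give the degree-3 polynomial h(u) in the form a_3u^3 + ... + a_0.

Build the Lagrange basis polynomials:
L_0(u) = (u + 2)(u + 1)u / [-6] = -(1/6)u^3 - (1/2)u^2 - (1/3)u
L_1(u) = (u + 3)(u + 1)u / [2] = (1/2)u^3 + 2u^2 + (3/2)u
L_2(u) = (u + 3)(u + 2)u / [-2] = -(1/2)u^3 - (5/2)u^2 - 3u
L_3(u) = (u + 3)(u + 2)(u + 1) / [6] = (1/6)u^3 + u^2 + (11/6)u + 1
h(u) = 102·L_0 + 29·L_1 + 2·L_2 + (-3)·L_3
  102·L_0(u) = -17u^3 - 51u^2 - 34u
  29·L_1(u) = (29/2)u^3 + 58u^2 + (87/2)u
  2·L_2(u) = -u^3 - 5u^2 - 6u
  (-3)·L_3(u) = -(1/2)u^3 - 3u^2 - (11/2)u - 3
Adding term by term: -4u^3 - u^2 - 2u - 3

h(u) = -4u^3 - u^2 - 2u - 3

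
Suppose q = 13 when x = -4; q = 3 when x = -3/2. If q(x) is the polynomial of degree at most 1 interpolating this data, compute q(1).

Evaluate each Lagrange basis at x = 1:
L_0(1) = (5/2)/[(-5/2)] = -1
L_1(1) = (5)/[(5/2)] = 2
Sum: 13·(-1) + 3·(2) = -7

-7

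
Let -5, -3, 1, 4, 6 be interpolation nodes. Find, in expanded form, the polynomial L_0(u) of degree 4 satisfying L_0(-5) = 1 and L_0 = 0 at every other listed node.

L_0(u) = (1/1188)u^4 - (2/297)u^3 + (1/1188)u^2 + (13/198)u - 2/33

L_0(u) = (u + 3)(u - 1)(u - 4)(u - 6) / [(-2)·(-6)·(-9)·(-11)]
       = (u^4 - 8u^3 + u^2 + 78u - 72) / (1188)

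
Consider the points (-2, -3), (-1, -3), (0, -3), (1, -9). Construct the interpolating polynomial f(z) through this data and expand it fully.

f(z) = -z^3 - 3z^2 - 2z - 3

Newton's divided differences:
f[-2,-1] = (-3 - (-3)) / (-1 - (-2)) = 0
f[-1,0] = (-3 - (-3)) / (0 - (-1)) = 0
f[0,1] = (-9 - (-3)) / (1 - 0) = -6
f[-2,-1,0] = (0 - 0) / (0 - (-2)) = 0
f[-1,0,1] = (-6 - 0) / (1 - (-1)) = -3
f[-2,-1,0,1] = (-3 - 0) / (1 - (-2)) = -1
f(z) = -3 + (-1)·(z + 2)(z + 1)z
Expanding: f(z) = -z^3 - 3z^2 - 2z - 3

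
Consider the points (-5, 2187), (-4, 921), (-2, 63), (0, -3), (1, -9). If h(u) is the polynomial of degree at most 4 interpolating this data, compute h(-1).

L_0(-1) = (3)·(1)·(-1)·(-2)/[(-1)·(-3)·(-5)·(-6)] = 1/15
L_1(-1) = (4)·(1)·(-1)·(-2)/[(1)·(-2)·(-4)·(-5)] = -1/5
L_2(-1) = (4)·(3)·(-1)·(-2)/[(3)·(2)·(-2)·(-3)] = 2/3
L_3(-1) = (4)·(3)·(1)·(-2)/[(5)·(4)·(2)·(-1)] = 3/5
L_4(-1) = (4)·(3)·(1)·(-1)/[(6)·(5)·(3)·(1)] = -2/15
Sum: 2187·(1/15) + 921·(-1/5) + 63·(2/3) + (-3)·(3/5) + (-9)·(-2/15) = 3

3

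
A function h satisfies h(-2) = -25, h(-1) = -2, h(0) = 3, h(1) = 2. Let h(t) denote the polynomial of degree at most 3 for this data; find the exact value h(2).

7

L_0(2) = (3)·(2)·(1)/[(-1)·(-2)·(-3)] = -1
L_1(2) = (4)·(2)·(1)/[(1)·(-1)·(-2)] = 4
L_2(2) = (4)·(3)·(1)/[(2)·(1)·(-1)] = -6
L_3(2) = (4)·(3)·(2)/[(3)·(2)·(1)] = 4
Sum: (-25)·(-1) + (-2)·(4) + 3·(-6) + 2·(4) = 7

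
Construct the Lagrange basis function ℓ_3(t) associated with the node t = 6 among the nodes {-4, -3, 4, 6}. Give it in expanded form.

ℓ_3(t) = (1/180)t^3 + (1/60)t^2 - (4/45)t - 4/15

ℓ_3(t) = (t + 4)(t + 3)(t - 4) / [(10)·(9)·(2)]
       = (t^3 + 3t^2 - 16t - 48) / (180)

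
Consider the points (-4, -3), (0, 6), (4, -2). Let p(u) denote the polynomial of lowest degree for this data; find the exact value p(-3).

L_0(-3) = (-3)·(-7)/[(-4)·(-8)] = 21/32
L_1(-3) = (1)·(-7)/[(4)·(-4)] = 7/16
L_2(-3) = (1)·(-3)/[(8)·(4)] = -3/32
Sum: (-3)·(21/32) + 6·(7/16) + (-2)·(-3/32) = 27/32

27/32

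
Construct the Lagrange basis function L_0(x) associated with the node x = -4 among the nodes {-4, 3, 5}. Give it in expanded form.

L_0(x) = (x - 3)(x - 5) / [(-7)·(-9)]
       = (x^2 - 8x + 15) / (63)

L_0(x) = (1/63)x^2 - (8/63)x + 5/21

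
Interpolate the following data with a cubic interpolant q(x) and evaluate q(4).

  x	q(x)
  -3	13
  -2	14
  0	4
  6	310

Using Newton's divided-difference form:
q[-3,-2] = (14 - 13) / (-2 - (-3)) = 1
q[-2,0] = (4 - 14) / (0 - (-2)) = -5
q[0,6] = (310 - 4) / (6 - 0) = 51
q[-3,-2,0] = (-5 - 1) / (0 - (-3)) = -2
q[-2,0,6] = (51 - (-5)) / (6 - (-2)) = 7
q[-3,-2,0,6] = (7 - (-2)) / (6 - (-3)) = 1
q(4) = 13 + 1·(7) + (-2)·(7)·(6) + 1·(7)·(6)·(4) = 104

104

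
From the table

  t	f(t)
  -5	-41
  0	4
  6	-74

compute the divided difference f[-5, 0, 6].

-2

f[-5,0] = (4 - (-41)) / (0 - (-5)) = 9
f[0,6] = (-74 - 4) / (6 - 0) = -13
f[-5,0,6] = (-13 - 9) / (6 - (-5)) = -2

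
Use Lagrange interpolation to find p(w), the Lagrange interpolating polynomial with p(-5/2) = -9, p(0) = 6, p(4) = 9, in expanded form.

p(w) = -(21/26)w^2 + (207/52)w + 6

Build the Lagrange basis polynomials:
L_0(w) = w(w - 4) / [65/4] = (4/65)w^2 - (16/65)w
L_1(w) = (w + 5/2)(w - 4) / [-10] = -(1/10)w^2 + (3/20)w + 1
L_2(w) = (w + 5/2)w / [26] = (1/26)w^2 + (5/52)w
p(w) = (-9)·L_0 + 6·L_1 + 9·L_2
  (-9)·L_0(w) = -(36/65)w^2 + (144/65)w
  6·L_1(w) = -(3/5)w^2 + (9/10)w + 6
  9·L_2(w) = (9/26)w^2 + (45/52)w
Adding term by term: -(21/26)w^2 + (207/52)w + 6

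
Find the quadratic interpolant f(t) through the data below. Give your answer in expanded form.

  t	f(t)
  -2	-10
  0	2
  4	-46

f(t) = -3t^2 + 2

Build the Lagrange basis polynomials:
L_0(t) = t(t - 4) / [12] = (1/12)t^2 - (1/3)t
L_1(t) = (t + 2)(t - 4) / [-8] = -(1/8)t^2 + (1/4)t + 1
L_2(t) = (t + 2)t / [24] = (1/24)t^2 + (1/12)t
f(t) = (-10)·L_0 + 2·L_1 + (-46)·L_2
  (-10)·L_0(t) = -(5/6)t^2 + (10/3)t
  2·L_1(t) = -(1/4)t^2 + (1/2)t + 2
  (-46)·L_2(t) = -(23/12)t^2 - (23/6)t
Adding term by term: -3t^2 + 2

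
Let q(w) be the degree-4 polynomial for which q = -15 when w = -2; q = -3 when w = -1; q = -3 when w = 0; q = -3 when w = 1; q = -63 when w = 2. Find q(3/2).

Using Newton's divided-difference form:
q[-2,-1] = (-3 - (-15)) / (-1 - (-2)) = 12
q[-1,0] = (-3 - (-3)) / (0 - (-1)) = 0
q[0,1] = (-3 - (-3)) / (1 - 0) = 0
q[1,2] = (-63 - (-3)) / (2 - 1) = -60
q[-2,-1,0] = (0 - 12) / (0 - (-2)) = -6
q[-1,0,1] = (0 - 0) / (1 - (-1)) = 0
q[0,1,2] = (-60 - 0) / (2 - 0) = -30
q[-2,-1,0,1] = (0 - (-6)) / (1 - (-2)) = 2
q[-1,0,1,2] = (-30 - 0) / (2 - (-1)) = -10
q[-2,-1,0,1,2] = (-10 - 2) / (2 - (-2)) = -3
q(3/2) = -15 + 12·(7/2) + (-6)·(7/2)·(5/2) + 2·(7/2)·(5/2)·(3/2) + (-3)·(7/2)·(5/2)·(3/2)·(1/2) = -303/16

-303/16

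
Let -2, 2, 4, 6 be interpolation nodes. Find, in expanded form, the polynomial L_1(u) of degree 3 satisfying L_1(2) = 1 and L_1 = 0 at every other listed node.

L_1(u) = (u + 2)(u - 4)(u - 6) / [(4)·(-2)·(-4)]
       = (u^3 - 8u^2 + 4u + 48) / (32)

L_1(u) = (1/32)u^3 - (1/4)u^2 + (1/8)u + 3/2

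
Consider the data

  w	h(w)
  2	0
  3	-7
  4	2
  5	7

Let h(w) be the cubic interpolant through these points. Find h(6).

Evaluate each Lagrange basis at w = 6:
L_0(6) = (3)·(2)·(1)/[(-1)·(-2)·(-3)] = -1
L_1(6) = (4)·(2)·(1)/[(1)·(-1)·(-2)] = 4
L_2(6) = (4)·(3)·(1)/[(2)·(1)·(-1)] = -6
L_3(6) = (4)·(3)·(2)/[(3)·(2)·(1)] = 4
Sum: 0 + (-7)·(4) + 2·(-6) + 7·(4) = -12

-12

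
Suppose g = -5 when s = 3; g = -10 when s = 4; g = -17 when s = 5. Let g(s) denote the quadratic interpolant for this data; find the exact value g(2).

-2

L_0(2) = (-2)·(-3)/[(-1)·(-2)] = 3
L_1(2) = (-1)·(-3)/[(1)·(-1)] = -3
L_2(2) = (-1)·(-2)/[(2)·(1)] = 1
Sum: (-5)·(3) + (-10)·(-3) + (-17)·(1) = -2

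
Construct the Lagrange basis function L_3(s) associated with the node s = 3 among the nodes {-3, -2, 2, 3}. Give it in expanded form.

L_3(s) = (s + 3)(s + 2)(s - 2) / [(6)·(5)·(1)]
       = (s^3 + 3s^2 - 4s - 12) / (30)

L_3(s) = (1/30)s^3 + (1/10)s^2 - (2/15)s - 2/5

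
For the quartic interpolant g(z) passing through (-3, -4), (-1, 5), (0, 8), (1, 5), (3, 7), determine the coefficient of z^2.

-473/144

L_0(z) = (z + 1)z(z - 1)(z - 3) / [144] = (1/144)z^4 - (1/48)z^3 - (1/144)z^2 + (1/48)z
L_1(z) = (z + 3)z(z - 1)(z - 3) / [-16] = -(1/16)z^4 + (1/16)z^3 + (9/16)z^2 - (9/16)z
L_2(z) = (z + 3)(z + 1)(z - 1)(z - 3) / [9] = (1/9)z^4 - (10/9)z^2 + 1
L_3(z) = (z + 3)(z + 1)z(z - 3) / [-16] = -(1/16)z^4 - (1/16)z^3 + (9/16)z^2 + (9/16)z
L_4(z) = (z + 3)(z + 1)z(z - 1) / [144] = (1/144)z^4 + (1/48)z^3 - (1/144)z^2 - (1/48)z
g(z) = (-4)·L_0 + 5·L_1 + 8·L_2 + 5·L_3 + 7·L_4
Only the coefficient of z^2 is needed; take it from each L_i and combine:
(-4)·(-1/144) + 5·(9/16) + 8·(-10/9) + 5·(9/16) + 7·(-1/144) = -473/144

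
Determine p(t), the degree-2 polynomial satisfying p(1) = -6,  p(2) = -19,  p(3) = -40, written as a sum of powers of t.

Newton's divided differences:
p[1,2] = (-19 - (-6)) / (2 - 1) = -13
p[2,3] = (-40 - (-19)) / (3 - 2) = -21
p[1,2,3] = (-21 - (-13)) / (3 - 1) = -4
p(t) = -6 + (-13)·(t - 1) + (-4)·(t - 1)(t - 2)
Expanding: p(t) = -4t^2 - t - 1

p(t) = -4t^2 - t - 1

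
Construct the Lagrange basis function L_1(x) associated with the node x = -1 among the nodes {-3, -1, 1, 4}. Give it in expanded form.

L_1(x) = (1/20)x^3 - (1/10)x^2 - (11/20)x + 3/5

L_1(x) = (x + 3)(x - 1)(x - 4) / [(2)·(-2)·(-5)]
       = (x^3 - 2x^2 - 11x + 12) / (20)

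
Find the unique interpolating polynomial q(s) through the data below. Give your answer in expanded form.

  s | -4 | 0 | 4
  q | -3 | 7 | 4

q(s) = -(13/32)s^2 + (7/8)s + 7

Build the Lagrange basis polynomials:
L_0(s) = s(s - 4) / [32] = (1/32)s^2 - (1/8)s
L_1(s) = (s + 4)(s - 4) / [-16] = -(1/16)s^2 + 1
L_2(s) = (s + 4)s / [32] = (1/32)s^2 + (1/8)s
q(s) = (-3)·L_0 + 7·L_1 + 4·L_2
  (-3)·L_0(s) = -(3/32)s^2 + (3/8)s
  7·L_1(s) = -(7/16)s^2 + 7
  4·L_2(s) = (1/8)s^2 + (1/2)s
Adding term by term: -(13/32)s^2 + (7/8)s + 7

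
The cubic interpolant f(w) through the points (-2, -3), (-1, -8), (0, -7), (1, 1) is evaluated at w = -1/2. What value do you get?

Using Newton's divided-difference form:
f[-2,-1] = (-8 - (-3)) / (-1 - (-2)) = -5
f[-1,0] = (-7 - (-8)) / (0 - (-1)) = 1
f[0,1] = (1 - (-7)) / (1 - 0) = 8
f[-2,-1,0] = (1 - (-5)) / (0 - (-2)) = 3
f[-1,0,1] = (8 - 1) / (1 - (-1)) = 7/2
f[-2,-1,0,1] = (7/2 - 3) / (1 - (-2)) = 1/6
f(-1/2) = -3 + (-5)·(3/2) + 3·(3/2)·(1/2) + (1/6)·(3/2)·(1/2)·(-1/2) = -133/16

-133/16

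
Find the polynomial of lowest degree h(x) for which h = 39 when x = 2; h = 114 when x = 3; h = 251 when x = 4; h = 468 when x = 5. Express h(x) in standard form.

h(x) = 3x^3 + 4x^2 - 2x + 3

L_0(x) = (x - 3)(x - 4)(x - 5) / [-6] = -(1/6)x^3 + 2x^2 - (47/6)x + 10
L_1(x) = (x - 2)(x - 4)(x - 5) / [2] = (1/2)x^3 - (11/2)x^2 + 19x - 20
L_2(x) = (x - 2)(x - 3)(x - 5) / [-2] = -(1/2)x^3 + 5x^2 - (31/2)x + 15
L_3(x) = (x - 2)(x - 3)(x - 4) / [6] = (1/6)x^3 - (3/2)x^2 + (13/3)x - 4
h(x) = 39·L_0 + 114·L_1 + 251·L_2 + 468·L_3
  39·L_0(x) = -(13/2)x^3 + 78x^2 - (611/2)x + 390
  114·L_1(x) = 57x^3 - 627x^2 + 2166x - 2280
  251·L_2(x) = -(251/2)x^3 + 1255x^2 - (7781/2)x + 3765
  468·L_3(x) = 78x^3 - 702x^2 + 2028x - 1872
Adding term by term: 3x^3 + 4x^2 - 2x + 3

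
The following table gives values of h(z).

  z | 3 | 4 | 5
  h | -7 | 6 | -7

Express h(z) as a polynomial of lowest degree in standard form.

h(z) = -13z^2 + 104z - 202

Build the Lagrange basis polynomials:
L_0(z) = (z - 4)(z - 5) / [2] = (1/2)z^2 - (9/2)z + 10
L_1(z) = (z - 3)(z - 5) / [-1] = -z^2 + 8z - 15
L_2(z) = (z - 3)(z - 4) / [2] = (1/2)z^2 - (7/2)z + 6
h(z) = (-7)·L_0 + 6·L_1 + (-7)·L_2
  (-7)·L_0(z) = -(7/2)z^2 + (63/2)z - 70
  6·L_1(z) = -6z^2 + 48z - 90
  (-7)·L_2(z) = -(7/2)z^2 + (49/2)z - 42
Adding term by term: -13z^2 + 104z - 202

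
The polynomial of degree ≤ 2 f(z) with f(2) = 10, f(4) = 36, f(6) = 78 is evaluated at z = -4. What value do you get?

28

Evaluate each Lagrange basis at z = -4:
L_0(-4) = (-8)·(-10)/[(-2)·(-4)] = 10
L_1(-4) = (-6)·(-10)/[(2)·(-2)] = -15
L_2(-4) = (-6)·(-8)/[(4)·(2)] = 6
Sum: 10·(10) + 36·(-15) + 78·(6) = 28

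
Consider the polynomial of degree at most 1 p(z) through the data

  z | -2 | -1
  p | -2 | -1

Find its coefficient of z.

L_0(z) = (z + 1) / [-1] = -z - 1
L_1(z) = (z + 2) / [1] = z + 2
p(z) = (-2)·L_0 + (-1)·L_1
Only the coefficient of z is needed; take it from each L_i and combine:
(-2)·(-1) + (-1)·(1) = 1

1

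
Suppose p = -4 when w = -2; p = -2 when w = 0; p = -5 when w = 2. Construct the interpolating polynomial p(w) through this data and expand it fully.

p(w) = -(5/8)w^2 - (1/4)w - 2

Build the Lagrange basis polynomials:
L_0(w) = w(w - 2) / [8] = (1/8)w^2 - (1/4)w
L_1(w) = (w + 2)(w - 2) / [-4] = -(1/4)w^2 + 1
L_2(w) = (w + 2)w / [8] = (1/8)w^2 + (1/4)w
p(w) = (-4)·L_0 + (-2)·L_1 + (-5)·L_2
  (-4)·L_0(w) = -(1/2)w^2 + w
  (-2)·L_1(w) = (1/2)w^2 - 2
  (-5)·L_2(w) = -(5/8)w^2 - (5/4)w
Adding term by term: -(5/8)w^2 - (1/4)w - 2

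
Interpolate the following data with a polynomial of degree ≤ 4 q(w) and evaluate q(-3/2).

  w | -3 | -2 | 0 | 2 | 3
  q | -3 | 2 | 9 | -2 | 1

1733/320

Using Newton's divided-difference form:
q[-3,-2] = (2 - (-3)) / (-2 - (-3)) = 5
q[-2,0] = (9 - 2) / (0 - (-2)) = 7/2
q[0,2] = (-2 - 9) / (2 - 0) = -11/2
q[2,3] = (1 - (-2)) / (3 - 2) = 3
q[-3,-2,0] = (7/2 - 5) / (0 - (-3)) = -1/2
q[-2,0,2] = (-11/2 - 7/2) / (2 - (-2)) = -9/4
q[0,2,3] = (3 - (-11/2)) / (3 - 0) = 17/6
q[-3,-2,0,2] = (-9/4 - (-1/2)) / (2 - (-3)) = -7/20
q[-2,0,2,3] = (17/6 - (-9/4)) / (3 - (-2)) = 61/60
q[-3,-2,0,2,3] = (61/60 - (-7/20)) / (3 - (-3)) = 41/180
q(-3/2) = -3 + 5·(3/2) + (-1/2)·(3/2)·(1/2) + (-7/20)·(3/2)·(1/2)·(-3/2) + (41/180)·(3/2)·(1/2)·(-3/2)·(-7/2) = 1733/320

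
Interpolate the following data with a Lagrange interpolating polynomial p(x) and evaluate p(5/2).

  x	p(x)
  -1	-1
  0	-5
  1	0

195/8

Evaluate each Lagrange basis at x = 5/2:
L_0(5/2) = (5/2)·(3/2)/[(-1)·(-2)] = 15/8
L_1(5/2) = (7/2)·(3/2)/[(1)·(-1)] = -21/4
L_2(5/2) = (7/2)·(5/2)/[(2)·(1)] = 35/8
Sum: (-1)·(15/8) + (-5)·(-21/4) + 0 = 195/8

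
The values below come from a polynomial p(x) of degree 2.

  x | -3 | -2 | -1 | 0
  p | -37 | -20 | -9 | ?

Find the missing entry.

-4

The 3 known values determine p uniquely (degree ≤ 2).
Evaluate each Lagrange basis at x = 0:
L_0(0) = (2)·(1)/[(-1)·(-2)] = 1
L_1(0) = (3)·(1)/[(1)·(-1)] = -3
L_2(0) = (3)·(2)/[(2)·(1)] = 3
Sum: (-37)·(1) + (-20)·(-3) + (-9)·(3) = -4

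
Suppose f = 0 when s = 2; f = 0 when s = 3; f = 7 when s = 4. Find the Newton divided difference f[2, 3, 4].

f[2,3] = (0 - 0) / (3 - 2) = 0
f[3,4] = (7 - 0) / (4 - 3) = 7
f[2,3,4] = (7 - 0) / (4 - 2) = 7/2

7/2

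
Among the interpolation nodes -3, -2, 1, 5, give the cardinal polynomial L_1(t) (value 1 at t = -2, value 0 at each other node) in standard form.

L_1(t) = (1/21)t^3 - (1/7)t^2 - (13/21)t + 5/7

L_1(t) = (t + 3)(t - 1)(t - 5) / [(1)·(-3)·(-7)]
       = (t^3 - 3t^2 - 13t + 15) / (21)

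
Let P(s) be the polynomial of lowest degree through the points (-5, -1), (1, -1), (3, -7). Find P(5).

-16

Using Newton's divided-difference form:
P[-5,1] = (-1 - (-1)) / (1 - (-5)) = 0
P[1,3] = (-7 - (-1)) / (3 - 1) = -3
P[-5,1,3] = (-3 - 0) / (3 - (-5)) = -3/8
P(5) = -1 + 0·(10) + (-3/8)·(10)·(4) = -16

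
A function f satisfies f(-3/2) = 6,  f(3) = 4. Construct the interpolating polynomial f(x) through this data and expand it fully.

Build the Lagrange basis polynomials:
L_0(x) = (x - 3) / [-9/2] = -(2/9)x + 2/3
L_1(x) = (x + 3/2) / [9/2] = (2/9)x + 1/3
f(x) = 6·L_0 + 4·L_1
  6·L_0(x) = -(4/3)x + 4
  4·L_1(x) = (8/9)x + 4/3
Adding term by term: -(4/9)x + 16/3

f(x) = -(4/9)x + 16/3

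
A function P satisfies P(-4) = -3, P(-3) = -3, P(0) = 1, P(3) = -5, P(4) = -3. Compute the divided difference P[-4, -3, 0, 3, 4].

P[-4,-3] = (-3 - (-3)) / (-3 - (-4)) = 0
P[-3,0] = (1 - (-3)) / (0 - (-3)) = 4/3
P[0,3] = (-5 - 1) / (3 - 0) = -2
P[3,4] = (-3 - (-5)) / (4 - 3) = 2
P[-4,-3,0] = (4/3 - 0) / (0 - (-4)) = 1/3
P[-3,0,3] = (-2 - 4/3) / (3 - (-3)) = -5/9
P[0,3,4] = (2 - (-2)) / (4 - 0) = 1
P[-4,-3,0,3] = (-5/9 - 1/3) / (3 - (-4)) = -8/63
P[-3,0,3,4] = (1 - (-5/9)) / (4 - (-3)) = 2/9
P[-4,-3,0,3,4] = (2/9 - (-8/63)) / (4 - (-4)) = 11/252

11/252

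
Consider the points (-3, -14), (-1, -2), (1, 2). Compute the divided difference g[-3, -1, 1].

g[-3,-1] = (-2 - (-14)) / (-1 - (-3)) = 6
g[-1,1] = (2 - (-2)) / (1 - (-1)) = 2
g[-3,-1,1] = (2 - 6) / (1 - (-3)) = -1

-1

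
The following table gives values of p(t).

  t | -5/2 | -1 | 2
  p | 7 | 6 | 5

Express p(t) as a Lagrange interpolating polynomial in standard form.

Build the Lagrange basis polynomials:
L_0(t) = (t + 1)(t - 2) / [27/4] = (4/27)t^2 - (4/27)t - 8/27
L_1(t) = (t + 5/2)(t - 2) / [-9/2] = -(2/9)t^2 - (1/9)t + 10/9
L_2(t) = (t + 5/2)(t + 1) / [27/2] = (2/27)t^2 + (7/27)t + 5/27
p(t) = 7·L_0 + 6·L_1 + 5·L_2
  7·L_0(t) = (28/27)t^2 - (28/27)t - 56/27
  6·L_1(t) = -(4/3)t^2 - (2/3)t + 20/3
  5·L_2(t) = (10/27)t^2 + (35/27)t + 25/27
Adding term by term: (2/27)t^2 - (11/27)t + 149/27

p(t) = (2/27)t^2 - (11/27)t + 149/27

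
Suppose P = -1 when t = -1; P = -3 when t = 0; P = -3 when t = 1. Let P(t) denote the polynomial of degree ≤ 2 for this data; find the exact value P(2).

-1

L_0(2) = (2)·(1)/[(-1)·(-2)] = 1
L_1(2) = (3)·(1)/[(1)·(-1)] = -3
L_2(2) = (3)·(2)/[(2)·(1)] = 3
Sum: (-1)·(1) + (-3)·(-3) + (-3)·(3) = -1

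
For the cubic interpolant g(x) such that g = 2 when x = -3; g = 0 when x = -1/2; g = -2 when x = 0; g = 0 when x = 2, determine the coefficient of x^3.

46/75

The leading coefficient equals the top divided difference g[-3,-1/2,0,2].
g[-3,-1/2] = (0 - 2) / (-1/2 - (-3)) = -4/5
g[-1/2,0] = (-2 - 0) / (0 - (-1/2)) = -4
g[0,2] = (0 - (-2)) / (2 - 0) = 1
g[-3,-1/2,0] = (-4 - (-4/5)) / (0 - (-3)) = -16/15
g[-1/2,0,2] = (1 - (-4)) / (2 - (-1/2)) = 2
g[-3,-1/2,0,2] = (2 - (-16/15)) / (2 - (-3)) = 46/75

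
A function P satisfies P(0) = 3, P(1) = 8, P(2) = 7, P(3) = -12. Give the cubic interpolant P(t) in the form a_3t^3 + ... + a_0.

P(t) = -2t^3 + 3t^2 + 4t + 3

Build the Lagrange basis polynomials:
L_0(t) = (t - 1)(t - 2)(t - 3) / [-6] = -(1/6)t^3 + t^2 - (11/6)t + 1
L_1(t) = t(t - 2)(t - 3) / [2] = (1/2)t^3 - (5/2)t^2 + 3t
L_2(t) = t(t - 1)(t - 3) / [-2] = -(1/2)t^3 + 2t^2 - (3/2)t
L_3(t) = t(t - 1)(t - 2) / [6] = (1/6)t^3 - (1/2)t^2 + (1/3)t
P(t) = 3·L_0 + 8·L_1 + 7·L_2 + (-12)·L_3
  3·L_0(t) = -(1/2)t^3 + 3t^2 - (11/2)t + 3
  8·L_1(t) = 4t^3 - 20t^2 + 24t
  7·L_2(t) = -(7/2)t^3 + 14t^2 - (21/2)t
  (-12)·L_3(t) = -2t^3 + 6t^2 - 4t
Adding term by term: -2t^3 + 3t^2 + 4t + 3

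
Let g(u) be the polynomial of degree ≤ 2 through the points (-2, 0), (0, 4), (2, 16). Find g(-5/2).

Using Newton's divided-difference form:
g[-2,0] = (4 - 0) / (0 - (-2)) = 2
g[0,2] = (16 - 4) / (2 - 0) = 6
g[-2,0,2] = (6 - 2) / (2 - (-2)) = 1
g(-5/2) = 0 + 2·(-1/2) + 1·(-1/2)·(-5/2) = 1/4

1/4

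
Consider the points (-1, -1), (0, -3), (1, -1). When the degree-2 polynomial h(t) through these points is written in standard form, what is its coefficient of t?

0

Build the Lagrange basis polynomials:
L_0(t) = t(t - 1) / [2] = (1/2)t^2 - (1/2)t
L_1(t) = (t + 1)(t - 1) / [-1] = -t^2 + 1
L_2(t) = (t + 1)t / [2] = (1/2)t^2 + (1/2)t
h(t) = (-1)·L_0 + (-3)·L_1 + (-1)·L_2
Only the coefficient of t is needed; take it from each L_i and combine:
(-1)·(-1/2) + (-3)·(0) + (-1)·(1/2) = 0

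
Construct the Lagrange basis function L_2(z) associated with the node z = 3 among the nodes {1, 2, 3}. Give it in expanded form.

L_2(z) = (z - 1)(z - 2) / [(2)·(1)]
       = (z^2 - 3z + 2) / (2)

L_2(z) = (1/2)z^2 - (3/2)z + 1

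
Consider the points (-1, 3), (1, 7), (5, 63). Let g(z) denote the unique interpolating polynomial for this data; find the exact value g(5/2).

Evaluate each Lagrange basis at z = 5/2:
L_0(5/2) = (3/2)·(-5/2)/[(-2)·(-6)] = -5/16
L_1(5/2) = (7/2)·(-5/2)/[(2)·(-4)] = 35/32
L_2(5/2) = (7/2)·(3/2)/[(6)·(4)] = 7/32
Sum: 3·(-5/16) + 7·(35/32) + 63·(7/32) = 41/2

41/2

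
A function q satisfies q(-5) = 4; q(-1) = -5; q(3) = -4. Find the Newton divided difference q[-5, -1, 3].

5/16

q[-5,-1] = (-5 - 4) / (-1 - (-5)) = -9/4
q[-1,3] = (-4 - (-5)) / (3 - (-1)) = 1/4
q[-5,-1,3] = (1/4 - (-9/4)) / (3 - (-5)) = 5/16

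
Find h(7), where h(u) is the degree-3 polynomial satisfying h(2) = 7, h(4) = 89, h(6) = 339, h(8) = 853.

557

Evaluate each Lagrange basis at u = 7:
L_0(7) = (3)·(1)·(-1)/[(-2)·(-4)·(-6)] = 1/16
L_1(7) = (5)·(1)·(-1)/[(2)·(-2)·(-4)] = -5/16
L_2(7) = (5)·(3)·(-1)/[(4)·(2)·(-2)] = 15/16
L_3(7) = (5)·(3)·(1)/[(6)·(4)·(2)] = 5/16
Sum: 7·(1/16) + 89·(-5/16) + 339·(15/16) + 853·(5/16) = 557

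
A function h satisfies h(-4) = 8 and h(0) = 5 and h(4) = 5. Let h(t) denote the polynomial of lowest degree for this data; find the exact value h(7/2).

619/128

L_0(7/2) = (7/2)·(-1/2)/[(-4)·(-8)] = -7/128
L_1(7/2) = (15/2)·(-1/2)/[(4)·(-4)] = 15/64
L_2(7/2) = (15/2)·(7/2)/[(8)·(4)] = 105/128
Sum: 8·(-7/128) + 5·(15/64) + 5·(105/128) = 619/128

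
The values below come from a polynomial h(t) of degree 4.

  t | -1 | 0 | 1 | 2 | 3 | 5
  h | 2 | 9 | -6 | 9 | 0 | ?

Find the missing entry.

The 5 known values determine h uniquely (degree ≤ 4).
Evaluate each Lagrange basis at t = 5:
L_0(5) = (5)·(4)·(3)·(2)/[(-1)·(-2)·(-3)·(-4)] = 5
L_1(5) = (6)·(4)·(3)·(2)/[(1)·(-1)·(-2)·(-3)] = -24
L_2(5) = (6)·(5)·(3)·(2)/[(2)·(1)·(-1)·(-2)] = 45
L_3(5) = (6)·(5)·(4)·(2)/[(3)·(2)·(1)·(-1)] = -40
L_4(5) = (6)·(5)·(4)·(3)/[(4)·(3)·(2)·(1)] = 15
Sum: 2·(5) + 9·(-24) + (-6)·(45) + 9·(-40) + 0 = -836

-836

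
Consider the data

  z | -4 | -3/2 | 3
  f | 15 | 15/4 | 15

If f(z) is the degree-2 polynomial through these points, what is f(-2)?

Using Newton's divided-difference form:
f[-4,-3/2] = (15/4 - 15) / (-3/2 - (-4)) = -9/2
f[-3/2,3] = (15 - 15/4) / (3 - (-3/2)) = 5/2
f[-4,-3/2,3] = (5/2 - (-9/2)) / (3 - (-4)) = 1
f(-2) = 15 + (-9/2)·(2) + 1·(2)·(-1/2) = 5

5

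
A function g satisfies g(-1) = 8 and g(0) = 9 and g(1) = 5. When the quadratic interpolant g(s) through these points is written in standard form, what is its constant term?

9

Build the Lagrange basis polynomials:
L_0(s) = s(s - 1) / [2] = (1/2)s^2 - (1/2)s
L_1(s) = (s + 1)(s - 1) / [-1] = -s^2 + 1
L_2(s) = (s + 1)s / [2] = (1/2)s^2 + (1/2)s
g(s) = 8·L_0 + 9·L_1 + 5·L_2
Only the constant term is needed; take it from each L_i and combine:
8·(0) + 9·(1) + 5·(0) = 9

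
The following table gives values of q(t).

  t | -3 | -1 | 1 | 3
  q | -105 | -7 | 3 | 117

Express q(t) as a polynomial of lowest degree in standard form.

Newton's divided differences:
q[-3,-1] = (-7 - (-105)) / (-1 - (-3)) = 49
q[-1,1] = (3 - (-7)) / (1 - (-1)) = 5
q[1,3] = (117 - 3) / (3 - 1) = 57
q[-3,-1,1] = (5 - 49) / (1 - (-3)) = -11
q[-1,1,3] = (57 - 5) / (3 - (-1)) = 13
q[-3,-1,1,3] = (13 - (-11)) / (3 - (-3)) = 4
q(t) = -105 + 49·(t + 3) + (-11)·(t + 3)(t + 1) + 4·(t + 3)(t + 1)(t - 1)
Expanding: q(t) = 4t^3 + t^2 + t - 3

q(t) = 4t^3 + t^2 + t - 3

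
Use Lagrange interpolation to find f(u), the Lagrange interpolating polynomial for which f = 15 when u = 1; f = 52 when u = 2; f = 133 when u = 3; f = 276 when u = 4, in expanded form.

L_0(u) = (u - 2)(u - 3)(u - 4) / [-6] = -(1/6)u^3 + (3/2)u^2 - (13/3)u + 4
L_1(u) = (u - 1)(u - 3)(u - 4) / [2] = (1/2)u^3 - 4u^2 + (19/2)u - 6
L_2(u) = (u - 1)(u - 2)(u - 4) / [-2] = -(1/2)u^3 + (7/2)u^2 - 7u + 4
L_3(u) = (u - 1)(u - 2)(u - 3) / [6] = (1/6)u^3 - u^2 + (11/6)u - 1
f(u) = 15·L_0 + 52·L_1 + 133·L_2 + 276·L_3
  15·L_0(u) = -(5/2)u^3 + (45/2)u^2 - 65u + 60
  52·L_1(u) = 26u^3 - 208u^2 + 494u - 312
  133·L_2(u) = -(133/2)u^3 + (931/2)u^2 - 931u + 532
  276·L_3(u) = 46u^3 - 276u^2 + 506u - 276
Adding term by term: 3u^3 + 4u^2 + 4u + 4

f(u) = 3u^3 + 4u^2 + 4u + 4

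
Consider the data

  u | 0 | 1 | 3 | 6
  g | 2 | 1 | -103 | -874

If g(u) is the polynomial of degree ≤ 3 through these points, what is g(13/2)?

L_0(13/2) = (11/2)·(7/2)·(1/2)/[(-1)·(-3)·(-6)] = -77/144
L_1(13/2) = (13/2)·(7/2)·(1/2)/[(1)·(-2)·(-5)] = 91/80
L_2(13/2) = (13/2)·(11/2)·(1/2)/[(3)·(2)·(-3)] = -143/144
L_3(13/2) = (13/2)·(11/2)·(7/2)/[(6)·(5)·(3)] = 1001/720
Sum: 2·(-77/144) + 1·(91/80) + (-103)·(-143/144) + (-874)·(1001/720) = -4451/4

-4451/4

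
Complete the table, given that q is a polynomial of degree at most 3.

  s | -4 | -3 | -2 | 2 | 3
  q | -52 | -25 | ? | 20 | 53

The 4 known values determine q uniquely (degree ≤ 3).
L_0(-2) = (1)·(-4)·(-5)/[(-1)·(-6)·(-7)] = -10/21
L_1(-2) = (2)·(-4)·(-5)/[(1)·(-5)·(-6)] = 4/3
L_2(-2) = (2)·(1)·(-5)/[(6)·(5)·(-1)] = 1/3
L_3(-2) = (2)·(1)·(-4)/[(7)·(6)·(1)] = -4/21
Sum: (-52)·(-10/21) + (-25)·(4/3) + 20·(1/3) + 53·(-4/21) = -12

-12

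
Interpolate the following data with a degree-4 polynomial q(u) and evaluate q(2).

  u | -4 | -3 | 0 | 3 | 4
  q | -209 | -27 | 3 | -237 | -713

-47

Using Newton's divided-difference form:
q[-4,-3] = (-27 - (-209)) / (-3 - (-4)) = 182
q[-3,0] = (3 - (-27)) / (0 - (-3)) = 10
q[0,3] = (-237 - 3) / (3 - 0) = -80
q[3,4] = (-713 - (-237)) / (4 - 3) = -476
q[-4,-3,0] = (10 - 182) / (0 - (-4)) = -43
q[-3,0,3] = (-80 - 10) / (3 - (-3)) = -15
q[0,3,4] = (-476 - (-80)) / (4 - 0) = -99
q[-4,-3,0,3] = (-15 - (-43)) / (3 - (-4)) = 4
q[-3,0,3,4] = (-99 - (-15)) / (4 - (-3)) = -12
q[-4,-3,0,3,4] = (-12 - 4) / (4 - (-4)) = -2
q(2) = -209 + 182·(6) + (-43)·(6)·(5) + 4·(6)·(5)·(2) + (-2)·(6)·(5)·(2)·(-1) = -47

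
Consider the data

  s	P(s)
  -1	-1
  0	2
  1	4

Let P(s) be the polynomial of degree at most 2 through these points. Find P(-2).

-5

Evaluate each Lagrange basis at s = -2:
L_0(-2) = (-2)·(-3)/[(-1)·(-2)] = 3
L_1(-2) = (-1)·(-3)/[(1)·(-1)] = -3
L_2(-2) = (-1)·(-2)/[(2)·(1)] = 1
Sum: (-1)·(3) + 2·(-3) + 4·(1) = -5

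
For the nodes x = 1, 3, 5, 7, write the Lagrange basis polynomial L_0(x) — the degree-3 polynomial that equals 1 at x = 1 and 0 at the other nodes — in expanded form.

L_0(x) = -(1/48)x^3 + (5/16)x^2 - (71/48)x + 35/16

L_0(x) = (x - 3)(x - 5)(x - 7) / [(-2)·(-4)·(-6)]
       = (x^3 - 15x^2 + 71x - 105) / (-48)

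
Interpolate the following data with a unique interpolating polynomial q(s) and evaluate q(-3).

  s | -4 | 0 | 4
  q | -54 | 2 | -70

-28

Evaluate each Lagrange basis at s = -3:
L_0(-3) = (-3)·(-7)/[(-4)·(-8)] = 21/32
L_1(-3) = (1)·(-7)/[(4)·(-4)] = 7/16
L_2(-3) = (1)·(-3)/[(8)·(4)] = -3/32
Sum: (-54)·(21/32) + 2·(7/16) + (-70)·(-3/32) = -28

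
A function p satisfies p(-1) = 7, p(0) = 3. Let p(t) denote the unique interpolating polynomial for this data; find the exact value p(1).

-1

Evaluate each Lagrange basis at t = 1:
L_0(1) = (1)/[(-1)] = -1
L_1(1) = (2)/[(1)] = 2
Sum: 7·(-1) + 3·(2) = -1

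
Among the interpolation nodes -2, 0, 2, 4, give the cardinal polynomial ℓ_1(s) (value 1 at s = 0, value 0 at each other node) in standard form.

ℓ_1(s) = (1/16)s^3 - (1/4)s^2 - (1/4)s + 1

ℓ_1(s) = (s + 2)(s - 2)(s - 4) / [(2)·(-2)·(-4)]
       = (s^3 - 4s^2 - 4s + 16) / (16)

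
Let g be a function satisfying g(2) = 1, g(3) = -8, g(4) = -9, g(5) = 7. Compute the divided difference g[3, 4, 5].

17/2

g[3,4] = (-9 - (-8)) / (4 - 3) = -1
g[4,5] = (7 - (-9)) / (5 - 4) = 16
g[3,4,5] = (16 - (-1)) / (5 - 3) = 17/2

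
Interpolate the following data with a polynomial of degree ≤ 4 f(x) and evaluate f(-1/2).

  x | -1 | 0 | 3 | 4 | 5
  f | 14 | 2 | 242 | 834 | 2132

39/8

L_0(-1/2) = (-1/2)·(-7/2)·(-9/2)·(-11/2)/[(-1)·(-4)·(-5)·(-6)] = 231/640
L_1(-1/2) = (1/2)·(-7/2)·(-9/2)·(-11/2)/[(1)·(-3)·(-4)·(-5)] = 231/320
L_2(-1/2) = (1/2)·(-1/2)·(-9/2)·(-11/2)/[(4)·(3)·(-1)·(-2)] = -33/128
L_3(-1/2) = (1/2)·(-1/2)·(-7/2)·(-11/2)/[(5)·(4)·(1)·(-1)] = 77/320
L_4(-1/2) = (1/2)·(-1/2)·(-7/2)·(-9/2)/[(6)·(5)·(2)·(1)] = -21/320
Sum: 14·(231/640) + 2·(231/320) + 242·(-33/128) + 834·(77/320) + 2132·(-21/320) = 39/8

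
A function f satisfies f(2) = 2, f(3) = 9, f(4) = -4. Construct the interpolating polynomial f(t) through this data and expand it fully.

L_0(t) = (t - 3)(t - 4) / [2] = (1/2)t^2 - (7/2)t + 6
L_1(t) = (t - 2)(t - 4) / [-1] = -t^2 + 6t - 8
L_2(t) = (t - 2)(t - 3) / [2] = (1/2)t^2 - (5/2)t + 3
f(t) = 2·L_0 + 9·L_1 + (-4)·L_2
  2·L_0(t) = t^2 - 7t + 12
  9·L_1(t) = -9t^2 + 54t - 72
  (-4)·L_2(t) = -2t^2 + 10t - 12
Adding term by term: -10t^2 + 57t - 72

f(t) = -10t^2 + 57t - 72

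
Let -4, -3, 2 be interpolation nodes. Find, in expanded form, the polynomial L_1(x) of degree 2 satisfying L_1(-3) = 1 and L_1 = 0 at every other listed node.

L_1(x) = -(1/5)x^2 - (2/5)x + 8/5

L_1(x) = (x + 4)(x - 2) / [(1)·(-5)]
       = (x^2 + 2x - 8) / (-5)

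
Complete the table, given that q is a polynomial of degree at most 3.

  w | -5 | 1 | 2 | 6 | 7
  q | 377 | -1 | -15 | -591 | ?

The 4 known values determine q uniquely (degree ≤ 3).
L_0(7) = (6)·(5)·(1)/[(-6)·(-7)·(-11)] = -5/77
L_1(7) = (12)·(5)·(1)/[(6)·(-1)·(-5)] = 2
L_2(7) = (12)·(6)·(1)/[(7)·(1)·(-4)] = -18/7
L_3(7) = (12)·(6)·(5)/[(11)·(5)·(4)] = 18/11
Sum: 377·(-5/77) + (-1)·(2) + (-15)·(-18/7) + (-591)·(18/11) = -955

-955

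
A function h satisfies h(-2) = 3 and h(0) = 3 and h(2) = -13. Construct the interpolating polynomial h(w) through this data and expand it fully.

h(w) = -2w^2 - 4w + 3

Newton's divided differences:
h[-2,0] = (3 - 3) / (0 - (-2)) = 0
h[0,2] = (-13 - 3) / (2 - 0) = -8
h[-2,0,2] = (-8 - 0) / (2 - (-2)) = -2
h(w) = 3 + (-2)·(w + 2)w
Expanding: h(w) = -2w^2 - 4w + 3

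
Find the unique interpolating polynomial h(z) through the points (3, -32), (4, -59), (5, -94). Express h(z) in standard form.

h(z) = -4z^2 + z + 1

L_0(z) = (z - 4)(z - 5) / [2] = (1/2)z^2 - (9/2)z + 10
L_1(z) = (z - 3)(z - 5) / [-1] = -z^2 + 8z - 15
L_2(z) = (z - 3)(z - 4) / [2] = (1/2)z^2 - (7/2)z + 6
h(z) = (-32)·L_0 + (-59)·L_1 + (-94)·L_2
  (-32)·L_0(z) = -16z^2 + 144z - 320
  (-59)·L_1(z) = 59z^2 - 472z + 885
  (-94)·L_2(z) = -47z^2 + 329z - 564
Adding term by term: -4z^2 + z + 1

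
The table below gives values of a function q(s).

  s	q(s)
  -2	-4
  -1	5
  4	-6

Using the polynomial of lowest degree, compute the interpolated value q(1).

59/5

L_0(1) = (2)·(-3)/[(-1)·(-6)] = -1
L_1(1) = (3)·(-3)/[(1)·(-5)] = 9/5
L_2(1) = (3)·(2)/[(6)·(5)] = 1/5
Sum: (-4)·(-1) + 5·(9/5) + (-6)·(1/5) = 59/5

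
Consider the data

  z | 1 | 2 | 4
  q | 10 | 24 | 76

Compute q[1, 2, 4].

4

q[1,2] = (24 - 10) / (2 - 1) = 14
q[2,4] = (76 - 24) / (4 - 2) = 26
q[1,2,4] = (26 - 14) / (4 - 1) = 4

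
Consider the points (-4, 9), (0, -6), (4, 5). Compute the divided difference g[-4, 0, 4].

13/16

g[-4,0] = (-6 - 9) / (0 - (-4)) = -15/4
g[0,4] = (5 - (-6)) / (4 - 0) = 11/4
g[-4,0,4] = (11/4 - (-15/4)) / (4 - (-4)) = 13/16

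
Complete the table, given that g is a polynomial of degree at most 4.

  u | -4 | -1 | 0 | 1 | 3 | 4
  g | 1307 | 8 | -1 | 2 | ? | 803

236

The 5 known values determine g uniquely (degree ≤ 4).
L_0(3) = (4)·(3)·(2)·(-1)/[(-3)·(-4)·(-5)·(-8)] = -1/20
L_1(3) = (7)·(3)·(2)·(-1)/[(3)·(-1)·(-2)·(-5)] = 7/5
L_2(3) = (7)·(4)·(2)·(-1)/[(4)·(1)·(-1)·(-4)] = -7/2
L_3(3) = (7)·(4)·(3)·(-1)/[(5)·(2)·(1)·(-3)] = 14/5
L_4(3) = (7)·(4)·(3)·(2)/[(8)·(5)·(4)·(3)] = 7/20
Sum: 1307·(-1/20) + 8·(7/5) + (-1)·(-7/2) + 2·(14/5) + 803·(7/20) = 236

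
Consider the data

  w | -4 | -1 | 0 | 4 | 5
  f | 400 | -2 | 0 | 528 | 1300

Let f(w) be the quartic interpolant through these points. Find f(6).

2700

Using Newton's divided-difference form:
f[-4,-1] = (-2 - 400) / (-1 - (-4)) = -134
f[-1,0] = (0 - (-2)) / (0 - (-1)) = 2
f[0,4] = (528 - 0) / (4 - 0) = 132
f[4,5] = (1300 - 528) / (5 - 4) = 772
f[-4,-1,0] = (2 - (-134)) / (0 - (-4)) = 34
f[-1,0,4] = (132 - 2) / (4 - (-1)) = 26
f[0,4,5] = (772 - 132) / (5 - 0) = 128
f[-4,-1,0,4] = (26 - 34) / (4 - (-4)) = -1
f[-1,0,4,5] = (128 - 26) / (5 - (-1)) = 17
f[-4,-1,0,4,5] = (17 - (-1)) / (5 - (-4)) = 2
f(6) = 400 + (-134)·(10) + 34·(10)·(7) + (-1)·(10)·(7)·(6) + 2·(10)·(7)·(6)·(2) = 2700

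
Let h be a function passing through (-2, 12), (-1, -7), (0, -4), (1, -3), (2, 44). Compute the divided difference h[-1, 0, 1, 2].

h[-1,0] = (-4 - (-7)) / (0 - (-1)) = 3
h[0,1] = (-3 - (-4)) / (1 - 0) = 1
h[1,2] = (44 - (-3)) / (2 - 1) = 47
h[-1,0,1] = (1 - 3) / (1 - (-1)) = -1
h[0,1,2] = (47 - 1) / (2 - 0) = 23
h[-1,0,1,2] = (23 - (-1)) / (2 - (-1)) = 8

8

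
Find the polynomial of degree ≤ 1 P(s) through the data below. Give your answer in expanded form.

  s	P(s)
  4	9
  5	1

P(s) = -8s + 41

Build the Lagrange basis polynomials:
L_0(s) = (s - 5) / [-1] = -s + 5
L_1(s) = (s - 4) / [1] = s - 4
P(s) = 9·L_0 + 1·L_1
  9·L_0(s) = -9s + 45
  1·L_1(s) = s - 4
Adding term by term: -8s + 41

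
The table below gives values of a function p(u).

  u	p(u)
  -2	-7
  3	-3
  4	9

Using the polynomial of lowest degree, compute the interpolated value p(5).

371/15

Using Newton's divided-difference form:
p[-2,3] = (-3 - (-7)) / (3 - (-2)) = 4/5
p[3,4] = (9 - (-3)) / (4 - 3) = 12
p[-2,3,4] = (12 - 4/5) / (4 - (-2)) = 28/15
p(5) = -7 + (4/5)·(7) + (28/15)·(7)·(2) = 371/15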